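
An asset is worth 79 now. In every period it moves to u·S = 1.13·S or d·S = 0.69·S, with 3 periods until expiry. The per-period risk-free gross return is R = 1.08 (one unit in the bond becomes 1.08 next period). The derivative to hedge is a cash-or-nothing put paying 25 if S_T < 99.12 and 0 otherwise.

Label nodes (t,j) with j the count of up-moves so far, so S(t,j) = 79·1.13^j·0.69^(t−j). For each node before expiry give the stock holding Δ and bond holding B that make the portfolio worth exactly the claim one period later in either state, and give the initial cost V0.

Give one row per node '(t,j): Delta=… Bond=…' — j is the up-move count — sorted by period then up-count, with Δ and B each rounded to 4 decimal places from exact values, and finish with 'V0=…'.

(0,0): Delta=-0.4844 Bond=44.2964
(1,0): Delta=0.0000 Bond=21.4335
(1,1): Delta=-0.5224 Bond=51.2256
(2,0): Delta=0.0000 Bond=23.1481
(2,1): Delta=0.0000 Bond=23.1481
(2,2): Delta=-0.5633 Bond=59.4487
V0=6.0259

Under the risk-neutral measure, an up-move has probability p* = (R−d)/(u−d) = 0.8864 and values discount at R = 1.08.
Terminal values V(3,·): V(3,0)=25.0000, V(3,1)=25.0000, V(3,2)=25.0000, V(3,3)=0.0000
  t=2,j=0: stock 37.6119 → up 42.5014 (V=25.0000), down 25.9522 (V=25.0000). Price 23.1481; hedge Δ=0.0000, bond B=23.1481.
  t=2,j=1: stock 61.5963 → up 69.6038 (V=25.0000), down 42.5014 (V=25.0000). Price 23.1481; hedge Δ=0.0000, bond B=23.1481.
  t=2,j=2: stock 100.8751 → up 113.9889 (V=0.0000), down 69.6038 (V=25.0000). Price 2.6305; hedge Δ=-0.5633, bond B=59.4487.
  t=1,j=0: stock 54.5100 → up 61.5963 (V=23.1481), down 37.6119 (V=23.1481). Price 21.4335; hedge Δ=0.0000, bond B=21.4335.
  t=1,j=1: stock 89.2700 → up 100.8751 (V=2.6305), down 61.5963 (V=23.1481). Price 4.5945; hedge Δ=-0.5224, bond B=51.2256.
  t=0,j=0: stock 79.0000 → up 89.2700 (V=4.5945), down 54.5100 (V=21.4335). Price 6.0259; hedge Δ=-0.4844, bond B=44.2964.
Check: Δ(0,0)·S0 + B(0,0) = 6.0259 = V0.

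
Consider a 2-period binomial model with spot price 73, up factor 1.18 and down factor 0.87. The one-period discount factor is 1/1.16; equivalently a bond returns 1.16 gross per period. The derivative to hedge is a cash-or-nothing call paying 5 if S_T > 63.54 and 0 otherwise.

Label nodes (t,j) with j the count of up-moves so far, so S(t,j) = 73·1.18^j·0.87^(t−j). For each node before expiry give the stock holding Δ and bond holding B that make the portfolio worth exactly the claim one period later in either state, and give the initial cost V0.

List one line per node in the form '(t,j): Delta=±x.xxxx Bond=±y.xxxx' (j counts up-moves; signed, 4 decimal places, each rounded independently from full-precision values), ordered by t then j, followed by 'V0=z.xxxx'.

No-arbitrage ⇒ martingale measure with p* = (R−d)/(u−d) = 0.9355.
Terminal values V(2,·): V(2,0)=0.0000, V(2,1)=5.0000, V(2,2)=5.0000
  t=1,j=0: stock 63.5100 → up 74.9418 (V=5.0000), down 55.2537 (V=0.0000). Price 4.0323; hedge Δ=0.2540, bond B=-12.0968.
  t=1,j=1: stock 86.1400 → up 101.6452 (V=5.0000), down 74.9418 (V=5.0000). Price 4.3103; hedge Δ=0.0000, bond B=4.3103.
  t=0,j=0: stock 73.0000 → up 86.1400 (V=4.3103), down 63.5100 (V=4.0323). Price 3.7003; hedge Δ=0.0123, bond B=2.8033.
Check: Δ(0,0)·S0 + B(0,0) = 3.7003 = V0.

(0,0): Delta=0.0123 Bond=2.8033
(1,0): Delta=0.2540 Bond=-12.0968
(1,1): Delta=0.0000 Bond=4.3103
V0=3.7003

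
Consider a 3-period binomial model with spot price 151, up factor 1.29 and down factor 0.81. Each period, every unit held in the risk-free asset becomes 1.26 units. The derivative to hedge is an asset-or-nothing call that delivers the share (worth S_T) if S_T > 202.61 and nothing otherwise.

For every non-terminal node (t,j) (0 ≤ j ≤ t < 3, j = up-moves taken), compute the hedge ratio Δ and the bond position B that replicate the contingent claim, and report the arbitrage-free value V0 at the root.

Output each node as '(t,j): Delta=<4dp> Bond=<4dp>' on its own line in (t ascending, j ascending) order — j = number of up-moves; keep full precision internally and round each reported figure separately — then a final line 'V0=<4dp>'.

Under the risk-neutral measure, an up-move has probability p* = (R−d)/(u−d) = 0.9375 and values discount at R = 1.26.
At expiry t=3: V(3,0)=0.0000, V(3,1)=0.0000, V(3,2)=203.5361, V(3,3)=324.1500
(2,0): S=99.0711. Δ = (V_up−V_dn)/(S_up−S_dn) = (0.0000−0.0000)/(127.8017−80.2476) = 0.0000. V = [p*·0.0000 + (1−p*)·0.0000]/1.26 = 0.0000. B = V − Δ·S = 0.0000.
(2,1): S=157.7799. Δ = (V_up−V_dn)/(S_up−S_dn) = (203.5361−0.0000)/(203.5361−127.8017) = 2.6875. V = [p*·203.5361 + (1−p*)·0.0000]/1.26 = 151.4405. B = V − Δ·S = -272.5930.
(2,2): S=251.2791. Δ = (V_up−V_dn)/(S_up−S_dn) = (324.1500−203.5361)/(324.1500−203.5361) = 1.0000. V = [p*·324.1500 + (1−p*)·203.5361]/1.26 = 251.2791. B = V − Δ·S = 0.0000.
(1,0): S=122.3100. Δ = (V_up−V_dn)/(S_up−S_dn) = (151.4405−0.0000)/(157.7799−99.0711) = 2.5795. V = [p*·151.4405 + (1−p*)·0.0000]/1.26 = 112.6790. B = V − Δ·S = -202.8221.
(1,1): S=194.7900. Δ = (V_up−V_dn)/(S_up−S_dn) = (251.2791−151.4405)/(251.2791−157.7799) = 1.0678. V = [p*·251.2791 + (1−p*)·151.4405]/1.26 = 194.4755. B = V − Δ·S = -13.5215.
(0,0): S=151.0000. Δ = (V_up−V_dn)/(S_up−S_dn) = (194.4755−112.6790)/(194.7900−122.3100) = 1.1285. V = [p*·194.4755 + (1−p*)·112.6790]/1.26 = 150.2883. B = V − Δ·S = -20.1212.
Each (Δ,B) replicates both successor values, so the strategy is self-financing and V0 is arbitrage-free.

(0,0): Delta=1.1285 Bond=-20.1212
(1,0): Delta=2.5795 Bond=-202.8221
(1,1): Delta=1.0678 Bond=-13.5215
(2,0): Delta=0.0000 Bond=0.0000
(2,1): Delta=2.6875 Bond=-272.5930
(2,2): Delta=1.0000 Bond=0.0000
V0=150.2883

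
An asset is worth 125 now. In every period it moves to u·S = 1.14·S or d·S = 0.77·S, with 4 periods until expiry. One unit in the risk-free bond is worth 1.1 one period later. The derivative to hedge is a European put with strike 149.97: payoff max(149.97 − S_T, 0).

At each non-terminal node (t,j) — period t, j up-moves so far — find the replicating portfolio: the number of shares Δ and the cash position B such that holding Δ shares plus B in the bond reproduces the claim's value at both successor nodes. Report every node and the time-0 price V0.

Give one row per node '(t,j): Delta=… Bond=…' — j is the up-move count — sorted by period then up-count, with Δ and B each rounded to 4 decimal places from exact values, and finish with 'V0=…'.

Under the risk-neutral measure, an up-move has probability p* = (R−d)/(u−d) = 0.8919 and values discount at R = 1.1.
Terminal payoffs: V(4,0)=106.0287, V(4,1)=84.9140, V(4,2)=53.6534, V(4,3)=7.3714, V(4,4)=0.0000
(3,0): S=57.0666. Δ = (V_up−V_dn)/(S_up−S_dn) = (84.9140−106.0287)/(65.0560−43.9413) = -1.0000. V = [p*·84.9140 + (1−p*)·106.0287]/1.1 = 79.2697. B = V − Δ·S = 136.3364.
(3,1): S=84.4882. Δ = (V_up−V_dn)/(S_up−S_dn) = (53.6534−84.9140)/(96.3166−65.0560) = -1.0000. V = [p*·53.6534 + (1−p*)·84.9140]/1.1 = 51.8481. B = V − Δ·S = 136.3364.
(3,2): S=125.0865. Δ = (V_up−V_dn)/(S_up−S_dn) = (7.3714−53.6534)/(142.5986−96.3166) = -1.0000. V = [p*·7.3714 + (1−p*)·53.6534]/1.1 = 11.2499. B = V − Δ·S = 136.3364.
(3,3): S=185.1930. Δ = (V_up−V_dn)/(S_up−S_dn) = (0.0000−7.3714)/(211.1200−142.5986) = -0.1076. V = [p*·0.0000 + (1−p*)·7.3714]/1.1 = 0.7245. B = V − Δ·S = 20.6471.
(2,0): S=74.1125. Δ = (V_up−V_dn)/(S_up−S_dn) = (51.8481−79.2697)/(84.4882−57.0666) = -1.0000. V = [p*·51.8481 + (1−p*)·79.2697]/1.1 = 49.8296. B = V − Δ·S = 123.9421.
(2,1): S=109.7250. Δ = (V_up−V_dn)/(S_up−S_dn) = (11.2499−51.8481)/(125.0865−84.4883) = -1.0000. V = [p*·11.2499 + (1−p*)·51.8481]/1.1 = 14.2171. B = V − Δ·S = 123.9421.
(2,2): S=162.4500. Δ = (V_up−V_dn)/(S_up−S_dn) = (0.7245−11.2499)/(185.1930−125.0865) = -0.1751. V = [p*·0.7245 + (1−p*)·11.2499]/1.1 = 1.6930. B = V − Δ·S = 30.1401.
(1,0): S=96.2500. Δ = (V_up−V_dn)/(S_up−S_dn) = (14.2171−49.8296)/(109.7250−74.1125) = -1.0000. V = [p*·14.2171 + (1−p*)·49.8296]/1.1 = 16.4247. B = V − Δ·S = 112.6747.
(1,1): S=142.5000. Δ = (V_up−V_dn)/(S_up−S_dn) = (1.6930−14.2171)/(162.4500−109.7250) = -0.2375. V = [p*·1.6930 + (1−p*)·14.2171]/1.1 = 2.7700. B = V − Δ·S = 36.6189.
(0,0): S=125.0000. Δ = (V_up−V_dn)/(S_up−S_dn) = (2.7700−16.4247)/(142.5000−96.2500) = -0.2952. V = [p*·2.7700 + (1−p*)·16.4247]/1.1 = 3.8602. B = V − Δ·S = 40.7647.
Self-financing check: at every node Δ·S+B equals the discounted successor values.

(0,0): Delta=-0.2952 Bond=40.7647
(1,0): Delta=-1.0000 Bond=112.6747
(1,1): Delta=-0.2375 Bond=36.6189
(2,0): Delta=-1.0000 Bond=123.9421
(2,1): Delta=-1.0000 Bond=123.9421
(2,2): Delta=-0.1751 Bond=30.1401
(3,0): Delta=-1.0000 Bond=136.3364
(3,1): Delta=-1.0000 Bond=136.3364
(3,2): Delta=-1.0000 Bond=136.3364
(3,3): Delta=-0.1076 Bond=20.6471
V0=3.8602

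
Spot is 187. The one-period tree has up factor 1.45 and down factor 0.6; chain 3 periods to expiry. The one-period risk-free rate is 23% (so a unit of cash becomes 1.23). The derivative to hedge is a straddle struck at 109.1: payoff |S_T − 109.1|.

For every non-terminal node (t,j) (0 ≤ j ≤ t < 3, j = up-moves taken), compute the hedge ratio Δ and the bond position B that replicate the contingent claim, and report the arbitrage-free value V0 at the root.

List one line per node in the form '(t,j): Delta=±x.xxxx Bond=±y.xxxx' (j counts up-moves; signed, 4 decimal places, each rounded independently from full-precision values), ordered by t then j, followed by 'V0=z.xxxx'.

Under the risk-neutral measure, an up-move has probability p* = (R−d)/(u−d) = 0.7412 and values discount at R = 1.23.
Payoff layer (t=3): V(3,0)=68.7080, V(3,1)=11.4860, V(3,2)=126.8005, V(3,3)=460.9929
Node (2,0) S=67.3200: V=(p*·11.4860+(1−p*)·68.7080)/1.23=21.3792; Δ=(11.4860−68.7080)/(97.6140−40.3920)=-1.0000; B=V−Δ·S=88.6992
Node (2,1) S=162.6900: V=(p*·126.8005+(1−p*)·11.4860)/1.23=78.8247; Δ=(126.8005−11.4860)/(235.9005−97.6140)=0.8339; B=V−Δ·S=-56.8394
Node (2,2) S=393.1675: V=(p*·460.9929+(1−p*)·126.8005)/1.23=304.4683; Δ=(460.9929−126.8005)/(570.0929−235.9005)=1.0000; B=V−Δ·S=-88.6992
Node (1,0) S=112.2000: V=(p*·78.8247+(1−p*)·21.3792)/1.23=51.9971; Δ=(78.8247−21.3792)/(162.6900−67.3200)=0.6023; B=V−Δ·S=-15.5858
Node (1,1) S=271.1500: V=(p*·304.4683+(1−p*)·78.8247)/1.23=200.0540; Δ=(304.4683−78.8247)/(393.1675−162.6900)=0.9790; B=V−Δ·S=-65.4090
Node (0,0) S=187.0000: V=(p*·200.0540+(1−p*)·51.9971)/1.23=131.4906; Δ=(200.0540−51.9971)/(271.1500−112.2000)=0.9315; B=V−Δ·S=-42.6940
Root portfolio cost Δ·187+B reproduces V0=131.4906.

(0,0): Delta=0.9315 Bond=-42.6940
(1,0): Delta=0.6023 Bond=-15.5858
(1,1): Delta=0.9790 Bond=-65.4090
(2,0): Delta=-1.0000 Bond=88.6992
(2,1): Delta=0.8339 Bond=-56.8394
(2,2): Delta=1.0000 Bond=-88.6992
V0=131.4906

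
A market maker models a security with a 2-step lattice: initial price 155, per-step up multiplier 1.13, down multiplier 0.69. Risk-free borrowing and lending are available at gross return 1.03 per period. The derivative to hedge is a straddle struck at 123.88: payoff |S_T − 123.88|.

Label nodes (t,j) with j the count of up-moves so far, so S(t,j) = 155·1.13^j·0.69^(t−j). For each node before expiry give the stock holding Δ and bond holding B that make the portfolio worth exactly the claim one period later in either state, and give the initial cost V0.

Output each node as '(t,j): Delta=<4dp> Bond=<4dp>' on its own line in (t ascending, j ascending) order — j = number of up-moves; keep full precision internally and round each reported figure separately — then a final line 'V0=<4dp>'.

(0,0): Delta=0.6289 Bond=-52.3694
(1,0): Delta=-1.0000 Bond=120.2718
(1,1): Delta=0.9215 Bond=-105.1794
V0=45.1122

No-arbitrage ⇒ martingale measure with p* = (R−d)/(u−d) = 0.7727.
Terminal payoffs: V(2,0)=50.0845, V(2,1)=3.0265, V(2,2)=74.0395
  t=1,j=0: stock 106.9500 → up 120.8535 (V=3.0265), down 73.7955 (V=50.0845). Price 13.3218; hedge Δ=-1.0000, bond B=120.2718.
  t=1,j=1: stock 175.1500 → up 197.9195 (V=74.0395), down 120.8535 (V=3.0265). Price 56.2138; hedge Δ=0.9215, bond B=-105.1794.
  t=0,j=0: stock 155.0000 → up 175.1500 (V=56.2138), down 106.9500 (V=13.3218). Price 45.1122; hedge Δ=0.6289, bond B=-52.3694.
Root portfolio cost Δ·155+B reproduces V0=45.1122.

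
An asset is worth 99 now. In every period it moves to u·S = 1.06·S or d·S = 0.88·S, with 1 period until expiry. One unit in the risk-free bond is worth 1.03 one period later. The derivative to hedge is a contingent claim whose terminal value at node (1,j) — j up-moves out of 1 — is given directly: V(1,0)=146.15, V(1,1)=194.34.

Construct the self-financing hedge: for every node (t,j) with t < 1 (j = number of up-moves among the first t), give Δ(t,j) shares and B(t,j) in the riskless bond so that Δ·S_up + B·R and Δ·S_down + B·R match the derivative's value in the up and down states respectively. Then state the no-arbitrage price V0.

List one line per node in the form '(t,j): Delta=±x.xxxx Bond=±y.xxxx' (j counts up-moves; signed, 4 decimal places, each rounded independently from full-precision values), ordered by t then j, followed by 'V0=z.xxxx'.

(0,0): Delta=2.7043 Bond=-86.8403
V0=180.8819

Since d<R<u, set p* = (R−d)/(u−d) = 0.8333; price each node as the discounted p*-expectation of its children.
Terminal payoffs: V(1,0)=146.1500, V(1,1)=194.3400
  t=0,j=0: stock 99.0000 → up 104.9400 (V=194.3400), down 87.1200 (V=146.1500). Price 180.8819; hedge Δ=2.7043, bond B=-86.8403.
Each (Δ,B) replicates both successor values, so the strategy is self-financing and V0 is arbitrage-free.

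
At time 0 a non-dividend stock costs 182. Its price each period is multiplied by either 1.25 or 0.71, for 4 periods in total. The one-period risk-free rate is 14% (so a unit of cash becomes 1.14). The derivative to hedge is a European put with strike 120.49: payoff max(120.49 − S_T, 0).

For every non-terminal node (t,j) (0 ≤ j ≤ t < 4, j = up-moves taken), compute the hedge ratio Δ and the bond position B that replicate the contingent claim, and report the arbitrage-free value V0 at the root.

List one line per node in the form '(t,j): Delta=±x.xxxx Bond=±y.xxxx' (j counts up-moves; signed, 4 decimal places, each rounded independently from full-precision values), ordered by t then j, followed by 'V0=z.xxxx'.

(0,0): Delta=-0.0286 Bond=5.9104
(1,0): Delta=-0.1558 Bond=23.1761
(1,1): Delta=-0.0102 Bond=2.5327
(2,0): Delta=-0.6776 Bond=74.2939
(2,1): Delta=-0.0800 Bond=14.1741
(2,2): Delta=0.0000 Bond=0.0000
(3,0): Delta=-1.0000 Bond=105.6930
(3,1): Delta=-0.6308 Bond=79.3235
(3,2): Delta=0.0000 Bond=0.0000
(3,3): Delta=0.0000 Bond=0.0000
V0=0.6984

Under the risk-neutral measure, an up-move has probability p* = (R−d)/(u−d) = 0.7963 and values discount at R = 1.14.
Payoff layer (t=4): V(4,0)=74.2407, V(4,1)=39.0652, V(4,2)=0.0000, V(4,3)=0.0000, V(4,4)=0.0000
(3,0): S=65.1398. Δ = (V_up−V_dn)/(S_up−S_dn) = (39.0652−74.2407)/(81.4248−46.2493) = -1.0000. V = [p*·39.0652 + (1−p*)·74.2407]/1.14 = 40.5532. B = V − Δ·S = 105.6930.
(3,1): S=114.6827. Δ = (V_up−V_dn)/(S_up−S_dn) = (0.0000−39.0652)/(143.3534−81.4248) = -0.6308. V = [p*·0.0000 + (1−p*)·39.0652]/1.14 = 6.9805. B = V − Δ·S = 79.3235.
(3,2): S=201.9062. Δ = (V_up−V_dn)/(S_up−S_dn) = (0.0000−0.0000)/(252.3828−143.3534) = 0.0000. V = [p*·0.0000 + (1−p*)·0.0000]/1.14 = 0.0000. B = V − Δ·S = 0.0000.
(3,3): S=355.4688. Δ = (V_up−V_dn)/(S_up−S_dn) = (0.0000−0.0000)/(444.3359−252.3828) = 0.0000. V = [p*·0.0000 + (1−p*)·0.0000]/1.14 = 0.0000. B = V − Δ·S = 0.0000.
(2,0): S=91.7462. Δ = (V_up−V_dn)/(S_up−S_dn) = (6.9805−40.5532)/(114.6827−65.1398) = -0.6776. V = [p*·6.9805 + (1−p*)·40.5532]/1.14 = 12.1222. B = V − Δ·S = 74.2939.
(2,1): S=161.5250. Δ = (V_up−V_dn)/(S_up−S_dn) = (0.0000−6.9805)/(201.9062−114.6827) = -0.0800. V = [p*·0.0000 + (1−p*)·6.9805]/1.14 = 1.2473. B = V − Δ·S = 14.1741.
(2,2): S=284.3750. Δ = (V_up−V_dn)/(S_up−S_dn) = (0.0000−0.0000)/(355.4688−201.9062) = 0.0000. V = [p*·0.0000 + (1−p*)·0.0000]/1.14 = 0.0000. B = V − Δ·S = 0.0000.
(1,0): S=129.2200. Δ = (V_up−V_dn)/(S_up−S_dn) = (1.2473−12.1222)/(161.5250−91.7462) = -0.1558. V = [p*·1.2473 + (1−p*)·12.1222]/1.14 = 3.0374. B = V − Δ·S = 23.1761.
(1,1): S=227.5000. Δ = (V_up−V_dn)/(S_up−S_dn) = (0.0000−1.2473)/(284.3750−161.5250) = -0.0102. V = [p*·0.0000 + (1−p*)·1.2473]/1.14 = 0.2229. B = V − Δ·S = 2.5327.
(0,0): S=182.0000. Δ = (V_up−V_dn)/(S_up−S_dn) = (0.2229−3.0374)/(227.5000−129.2200) = -0.0286. V = [p*·0.2229 + (1−p*)·3.0374]/1.14 = 0.6984. B = V − Δ·S = 5.9104.
Each (Δ,B) replicates both successor values, so the strategy is self-financing and V0 is arbitrage-free.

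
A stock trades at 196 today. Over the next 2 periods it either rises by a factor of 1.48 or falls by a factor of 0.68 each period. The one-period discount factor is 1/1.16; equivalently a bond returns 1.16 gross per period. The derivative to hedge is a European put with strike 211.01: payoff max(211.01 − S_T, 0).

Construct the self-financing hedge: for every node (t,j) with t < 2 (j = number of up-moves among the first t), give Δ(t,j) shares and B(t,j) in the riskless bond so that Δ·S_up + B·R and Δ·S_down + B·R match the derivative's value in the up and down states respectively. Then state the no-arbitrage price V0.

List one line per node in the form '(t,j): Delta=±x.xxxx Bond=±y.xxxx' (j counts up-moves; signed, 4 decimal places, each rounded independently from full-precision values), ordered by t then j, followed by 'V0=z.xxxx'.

The replicating-portfolio and risk-neutral prices coincide; use p* = (1.16−0.68)/(1.48−0.68) = 0.6000 for the latter.
Payoff layer (t=2): V(2,0)=120.3796, V(2,1)=13.7556, V(2,2)=0.0000
  t=1,j=0: stock 133.2800 → up 197.2544 (V=13.7556), down 90.6304 (V=120.3796). Price 48.6252; hedge Δ=-1.0000, bond B=181.9052.
  t=1,j=1: stock 290.0800 → up 429.3184 (V=0.0000), down 197.2544 (V=13.7556). Price 4.7433; hedge Δ=-0.0593, bond B=21.9378.
  t=0,j=0: stock 196.0000 → up 290.0800 (V=4.7433), down 133.2800 (V=48.6252). Price 19.2207; hedge Δ=-0.2799, bond B=74.0731.
Self-financing check: at every node Δ·S+B equals the discounted successor values.

(0,0): Delta=-0.2799 Bond=74.0731
(1,0): Delta=-1.0000 Bond=181.9052
(1,1): Delta=-0.0593 Bond=21.9378
V0=19.2207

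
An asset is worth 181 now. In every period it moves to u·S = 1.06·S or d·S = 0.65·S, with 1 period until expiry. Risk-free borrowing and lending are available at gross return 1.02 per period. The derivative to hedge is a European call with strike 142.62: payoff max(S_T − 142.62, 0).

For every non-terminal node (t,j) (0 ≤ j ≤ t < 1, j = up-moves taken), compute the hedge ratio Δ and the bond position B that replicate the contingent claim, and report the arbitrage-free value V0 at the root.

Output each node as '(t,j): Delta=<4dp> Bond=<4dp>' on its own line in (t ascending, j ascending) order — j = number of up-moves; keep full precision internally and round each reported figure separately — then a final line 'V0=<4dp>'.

(0,0): Delta=0.6635 Bond=-76.5328
V0=43.5648

No-arbitrage ⇒ martingale measure with p* = (R−d)/(u−d) = 0.9024.
Terminal payoffs: V(1,0)=0.0000, V(1,1)=49.2400
(0,0): S=181.0000. Δ = (V_up−V_dn)/(S_up−S_dn) = (49.2400−0.0000)/(191.8600−117.6500) = 0.6635. V = [p*·49.2400 + (1−p*)·0.0000]/1.02 = 43.5648. B = V − Δ·S = -76.5328.
Check: Δ(0,0)·S0 + B(0,0) = 43.5648 = V0.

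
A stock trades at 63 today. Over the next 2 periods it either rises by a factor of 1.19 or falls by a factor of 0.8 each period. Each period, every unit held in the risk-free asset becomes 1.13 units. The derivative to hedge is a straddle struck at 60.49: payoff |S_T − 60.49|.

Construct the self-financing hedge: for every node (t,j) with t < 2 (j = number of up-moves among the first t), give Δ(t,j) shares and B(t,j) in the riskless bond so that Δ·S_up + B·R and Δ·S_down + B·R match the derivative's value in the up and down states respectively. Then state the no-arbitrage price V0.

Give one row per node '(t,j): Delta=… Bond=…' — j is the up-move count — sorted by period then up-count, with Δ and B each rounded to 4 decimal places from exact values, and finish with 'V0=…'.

(0,0): Delta=0.7508 Bond=-30.7178
(1,0): Delta=-1.0000 Bond=53.5310
(1,1): Delta=0.9648 Bond=-50.7551
V0=16.5848

No-arbitrage ⇒ martingale measure with p* = (R−d)/(u−d) = 0.8462.
Terminal values V(2,·): V(2,0)=20.1700, V(2,1)=0.5140, V(2,2)=28.7243
(1,0): S=50.4000. Δ = (V_up−V_dn)/(S_up−S_dn) = (0.5140−20.1700)/(59.9760−40.3200) = -1.0000. V = [p*·0.5140 + (1−p*)·20.1700]/1.13 = 3.1310. B = V − Δ·S = 53.5310.
(1,1): S=74.9700. Δ = (V_up−V_dn)/(S_up−S_dn) = (28.7243−0.5140)/(89.2143−59.9760) = 0.9648. V = [p*·28.7243 + (1−p*)·0.5140]/1.13 = 21.5790. B = V − Δ·S = -50.7551.
(0,0): S=63.0000. Δ = (V_up−V_dn)/(S_up−S_dn) = (21.5790−3.1310)/(74.9700−50.4000) = 0.7508. V = [p*·21.5790 + (1−p*)·3.1310]/1.13 = 16.5848. B = V − Δ·S = -30.7178.
Root portfolio cost Δ·63+B reproduces V0=16.5848.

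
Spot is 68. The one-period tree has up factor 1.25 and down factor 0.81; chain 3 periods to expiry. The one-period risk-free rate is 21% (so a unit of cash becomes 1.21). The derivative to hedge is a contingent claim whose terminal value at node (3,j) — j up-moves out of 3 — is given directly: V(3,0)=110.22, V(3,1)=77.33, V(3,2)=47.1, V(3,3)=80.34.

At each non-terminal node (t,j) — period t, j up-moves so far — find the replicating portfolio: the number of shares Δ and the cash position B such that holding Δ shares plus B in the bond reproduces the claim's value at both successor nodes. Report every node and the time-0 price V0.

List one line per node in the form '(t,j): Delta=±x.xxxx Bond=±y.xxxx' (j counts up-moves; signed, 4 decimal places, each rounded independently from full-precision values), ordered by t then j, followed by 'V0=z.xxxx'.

(0,0): Delta=0.5068 Bond=6.6300
(1,0): Delta=-1.0391 Bond=93.1739
(1,1): Delta=0.6070 Bond=-0.4929
(2,0): Delta=-1.6755 Bond=141.1302
(2,1): Delta=-0.9979 Bond=109.9014
(2,2): Delta=0.7110 Bond=-11.6461
V0=41.0951

No-arbitrage ⇒ martingale measure with p* = (R−d)/(u−d) = 0.9091.
Terminal payoffs: V(3,0)=110.2200, V(3,1)=77.3300, V(3,2)=47.1000, V(3,3)=80.3400
  t=2,j=0: stock 44.6148 → up 55.7685 (V=77.3300), down 36.1380 (V=110.2200). Price 66.3802; hedge Δ=-1.6755, bond B=141.1302.
  t=2,j=1: stock 68.8500 → up 86.0625 (V=47.1000), down 55.7685 (V=77.3300). Price 41.1968; hedge Δ=-0.9979, bond B=109.9014.
  t=2,j=2: stock 106.2500 → up 132.8125 (V=80.3400), down 86.0625 (V=47.1000). Price 63.8993; hedge Δ=0.7110, bond B=-11.6461.
  t=1,j=0: stock 55.0800 → up 68.8500 (V=41.1968), down 44.6148 (V=66.3802). Price 35.9390; hedge Δ=-1.0391, bond B=93.1739.
  t=1,j=1: stock 85.0000 → up 106.2500 (V=63.8993), down 68.8500 (V=41.1968). Price 51.1037; hedge Δ=0.6070, bond B=-0.4929.
  t=0,j=0: stock 68.0000 → up 85.0000 (V=51.1037), down 55.0800 (V=35.9390). Price 41.0951; hedge Δ=0.5068, bond B=6.6300.
Each (Δ,B) replicates both successor values, so the strategy is self-financing and V0 is arbitrage-free.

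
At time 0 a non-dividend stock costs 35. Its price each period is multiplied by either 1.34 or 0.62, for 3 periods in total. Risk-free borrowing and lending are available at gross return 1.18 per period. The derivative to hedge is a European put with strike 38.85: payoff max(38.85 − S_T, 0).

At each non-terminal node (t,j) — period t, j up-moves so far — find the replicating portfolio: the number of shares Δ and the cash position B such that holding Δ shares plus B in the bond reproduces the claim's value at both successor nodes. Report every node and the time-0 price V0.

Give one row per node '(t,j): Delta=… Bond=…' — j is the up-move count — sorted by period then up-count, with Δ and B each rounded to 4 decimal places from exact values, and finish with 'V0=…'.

(0,0): Delta=-0.2188 Bond=9.3206
(1,0): Delta=-0.9952 Bond=27.8464
(1,1): Delta=-0.1161 Bond=6.1846
(2,0): Delta=-1.0000 Bond=32.9237
(2,1): Delta=-0.9945 Bond=32.8402
(2,2): Delta=0.0000 Bond=0.0000
V0=1.6640

Since d<R<u, set p* = (R−d)/(u−d) = 0.7778; price each node as the discounted p*-expectation of its children.
Terminal payoffs: V(3,0)=30.5085, V(3,1)=20.8216, V(3,2)=0.0000, V(3,3)=0.0000
Node (2,0) S=13.4540: V=(p*·20.8216+(1−p*)·30.5085)/1.18=19.4697; Δ=(20.8216−30.5085)/(18.0284−8.3415)=-1.0000; B=V−Δ·S=32.9237
Node (2,1) S=29.0780: V=(p*·0.0000+(1−p*)·20.8216)/1.18=3.9212; Δ=(0.0000−20.8216)/(38.9645−18.0284)=-0.9945; B=V−Δ·S=32.8402
Node (2,2) S=62.8460: V=(p*·0.0000+(1−p*)·0.0000)/1.18=0.0000; Δ=(0.0000−0.0000)/(84.2136−38.9645)=0.0000; B=V−Δ·S=0.0000
Node (1,0) S=21.7000: V=(p*·3.9212+(1−p*)·19.4697)/1.18=6.2512; Δ=(3.9212−19.4697)/(29.0780−13.4540)=-0.9952; B=V−Δ·S=27.8464
Node (1,1) S=46.9000: V=(p*·0.0000+(1−p*)·3.9212)/1.18=0.7385; Δ=(0.0000−3.9212)/(62.8460−29.0780)=-0.1161; B=V−Δ·S=6.1846
Node (0,0) S=35.0000: V=(p*·0.7385+(1−p*)·6.2512)/1.18=1.6640; Δ=(0.7385−6.2512)/(46.9000−21.7000)=-0.2188; B=V−Δ·S=9.3206
Self-financing check: at every node Δ·S+B equals the discounted successor values.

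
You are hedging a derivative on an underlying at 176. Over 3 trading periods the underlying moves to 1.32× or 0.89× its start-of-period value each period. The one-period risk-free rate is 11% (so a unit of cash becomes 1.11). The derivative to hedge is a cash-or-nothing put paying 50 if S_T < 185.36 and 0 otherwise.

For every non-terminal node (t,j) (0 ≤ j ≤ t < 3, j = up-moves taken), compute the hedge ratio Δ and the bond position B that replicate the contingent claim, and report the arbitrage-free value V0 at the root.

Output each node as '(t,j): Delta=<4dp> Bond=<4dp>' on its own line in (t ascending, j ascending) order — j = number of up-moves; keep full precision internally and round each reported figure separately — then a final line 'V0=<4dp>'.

(0,0): Delta=-0.2680 Bond=64.8041
(1,0): Delta=-0.3422 Bond=83.5545
(1,1): Delta=-0.2202 Bond=60.8388
(2,0): Delta=0.0000 Bond=45.0450
(2,1): Delta=-0.5624 Bond=138.2778
(2,2): Delta=0.0000 Bond=0.0000
V0=17.6422

The replicating-portfolio and risk-neutral prices coincide; use p* = (1.11−0.89)/(1.32−0.89) = 0.5116 for the latter.
Terminal payoffs: V(3,0)=50.0000, V(3,1)=50.0000, V(3,2)=0.0000, V(3,3)=0.0000
(2,0): S=139.4096. Δ = (V_up−V_dn)/(S_up−S_dn) = (50.0000−50.0000)/(184.0207−124.0745) = 0.0000. V = [p*·50.0000 + (1−p*)·50.0000]/1.11 = 45.0450. B = V − Δ·S = 45.0450.
(2,1): S=206.7648. Δ = (V_up−V_dn)/(S_up−S_dn) = (0.0000−50.0000)/(272.9295−184.0207) = -0.5624. V = [p*·0.0000 + (1−p*)·50.0000]/1.11 = 21.9987. B = V − Δ·S = 138.2778.
(2,2): S=306.6624. Δ = (V_up−V_dn)/(S_up−S_dn) = (0.0000−0.0000)/(404.7944−272.9295) = 0.0000. V = [p*·0.0000 + (1−p*)·0.0000]/1.11 = 0.0000. B = V − Δ·S = 0.0000.
(1,0): S=156.6400. Δ = (V_up−V_dn)/(S_up−S_dn) = (21.9987−45.0450)/(206.7648−139.4096) = -0.3422. V = [p*·21.9987 + (1−p*)·45.0450]/1.11 = 29.9585. B = V − Δ·S = 83.5545.
(1,1): S=232.3200. Δ = (V_up−V_dn)/(S_up−S_dn) = (0.0000−21.9987)/(306.6624−206.7648) = -0.2202. V = [p*·0.0000 + (1−p*)·21.9987]/1.11 = 9.6789. B = V − Δ·S = 60.8388.
(0,0): S=176.0000. Δ = (V_up−V_dn)/(S_up−S_dn) = (9.6789−29.9585)/(232.3200−156.6400) = -0.2680. V = [p*·9.6789 + (1−p*)·29.9585]/1.11 = 17.6422. B = V − Δ·S = 64.8041.
Self-financing check: at every node Δ·S+B equals the discounted successor values.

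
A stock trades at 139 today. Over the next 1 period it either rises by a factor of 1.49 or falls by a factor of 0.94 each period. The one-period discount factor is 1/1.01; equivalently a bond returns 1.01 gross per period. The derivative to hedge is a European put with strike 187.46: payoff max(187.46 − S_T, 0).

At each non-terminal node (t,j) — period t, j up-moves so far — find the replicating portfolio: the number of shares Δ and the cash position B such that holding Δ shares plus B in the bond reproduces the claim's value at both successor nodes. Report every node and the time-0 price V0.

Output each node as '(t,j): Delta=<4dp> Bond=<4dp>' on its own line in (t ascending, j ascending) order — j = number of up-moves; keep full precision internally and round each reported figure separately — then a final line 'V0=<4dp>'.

Risk-neutral probability p* = (R−d)/(u−d) = (1.01−0.94)/(1.49−0.94) = 0.1273.
Terminal payoffs: V(1,0)=56.8000, V(1,1)=0.0000
  t=0,j=0: stock 139.0000 → up 207.1100 (V=0.0000), down 130.6600 (V=56.8000). Price 49.0801; hedge Δ=-0.7430, bond B=152.3528.
The time-0 hedge costs 49.0801, which is the no-arbitrage price.

(0,0): Delta=-0.7430 Bond=152.3528
V0=49.0801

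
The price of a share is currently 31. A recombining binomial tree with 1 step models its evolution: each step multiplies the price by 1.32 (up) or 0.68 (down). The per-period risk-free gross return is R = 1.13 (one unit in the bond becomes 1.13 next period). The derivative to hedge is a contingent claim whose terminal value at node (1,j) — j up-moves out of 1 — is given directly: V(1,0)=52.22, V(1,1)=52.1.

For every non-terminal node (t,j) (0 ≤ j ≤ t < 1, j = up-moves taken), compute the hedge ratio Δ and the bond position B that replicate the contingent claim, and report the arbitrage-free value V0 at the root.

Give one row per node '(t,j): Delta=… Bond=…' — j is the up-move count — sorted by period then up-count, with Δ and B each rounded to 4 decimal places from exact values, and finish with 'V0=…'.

(0,0): Delta=-0.0060 Bond=46.3252
V0=46.1377

The replicating-portfolio and risk-neutral prices coincide; use p* = (1.13−0.68)/(1.32−0.68) = 0.7031 for the latter.
At expiry t=1: V(1,0)=52.2200, V(1,1)=52.1000
(0,0): S=31.0000. Δ = (V_up−V_dn)/(S_up−S_dn) = (52.1000−52.2200)/(40.9200−21.0800) = -0.0060. V = [p*·52.1000 + (1−p*)·52.2200]/1.13 = 46.1377. B = V − Δ·S = 46.3252.
The time-0 hedge costs 46.1377, which is the no-arbitrage price.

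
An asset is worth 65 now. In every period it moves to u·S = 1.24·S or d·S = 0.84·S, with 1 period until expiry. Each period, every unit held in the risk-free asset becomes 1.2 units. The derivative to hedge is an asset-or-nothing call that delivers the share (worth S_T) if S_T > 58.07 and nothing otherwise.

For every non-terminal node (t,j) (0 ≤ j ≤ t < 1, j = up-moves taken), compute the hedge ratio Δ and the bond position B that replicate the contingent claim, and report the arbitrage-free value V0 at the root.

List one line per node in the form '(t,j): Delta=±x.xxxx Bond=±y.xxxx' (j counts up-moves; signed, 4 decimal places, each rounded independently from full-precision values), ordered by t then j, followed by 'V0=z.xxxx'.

Since d<R<u, set p* = (R−d)/(u−d) = 0.9000; price each node as the discounted p*-expectation of its children.
Terminal payoffs: V(1,0)=0.0000, V(1,1)=80.6000
Node (0,0) S=65.0000: V=(p*·80.6000+(1−p*)·0.0000)/1.2=60.4500; Δ=(80.6000−0.0000)/(80.6000−54.6000)=3.1000; B=V−Δ·S=-141.0500
Root portfolio cost Δ·65+B reproduces V0=60.4500.

(0,0): Delta=3.1000 Bond=-141.0500
V0=60.4500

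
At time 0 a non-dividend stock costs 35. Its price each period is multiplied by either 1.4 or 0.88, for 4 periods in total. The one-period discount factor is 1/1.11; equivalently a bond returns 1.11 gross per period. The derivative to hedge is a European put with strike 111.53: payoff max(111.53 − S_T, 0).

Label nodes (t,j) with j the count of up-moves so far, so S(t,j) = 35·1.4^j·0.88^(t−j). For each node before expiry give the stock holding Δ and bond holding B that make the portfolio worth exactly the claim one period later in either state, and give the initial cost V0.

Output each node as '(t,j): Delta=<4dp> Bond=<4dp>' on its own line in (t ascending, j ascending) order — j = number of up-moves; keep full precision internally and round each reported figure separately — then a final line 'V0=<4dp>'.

Under the risk-neutral measure, an up-move has probability p* = (R−d)/(u−d) = 0.4423 and values discount at R = 1.11.
At expiry t=4: V(4,0)=90.5407, V(4,1)=78.1379, V(4,2)=58.4062, V(4,3)=27.0148, V(4,4)=0.0000
Node (3,0) S=23.8515: V=(p*·78.1379+(1−p*)·90.5407)/1.11=76.6260; Δ=(78.1379−90.5407)/(33.3921−20.9893)=-1.0000; B=V−Δ·S=100.4775
Node (3,1) S=37.9456: V=(p*·58.4062+(1−p*)·78.1379)/1.11=62.5319; Δ=(58.4062−78.1379)/(53.1238−33.3921)=-1.0000; B=V−Δ·S=100.4775
Node (3,2) S=60.3680: V=(p*·27.0148+(1−p*)·58.4062)/1.11=40.1095; Δ=(27.0148−58.4062)/(84.5152−53.1238)=-1.0000; B=V−Δ·S=100.4775
Node (3,3) S=96.0400: V=(p*·0.0000+(1−p*)·27.0148)/1.11=13.5729; Δ=(0.0000−27.0148)/(134.4560−84.5152)=-0.5409; B=V−Δ·S=65.5245
Node (2,0) S=27.1040: V=(p*·62.5319+(1−p*)·76.6260)/1.11=63.4162; Δ=(62.5319−76.6260)/(37.9456−23.8515)=-1.0000; B=V−Δ·S=90.5202
Node (2,1) S=43.1200: V=(p*·40.1095+(1−p*)·62.5319)/1.11=47.4002; Δ=(40.1095−62.5319)/(60.3680−37.9456)=-1.0000; B=V−Δ·S=90.5202
Node (2,2) S=68.6000: V=(p*·13.5729+(1−p*)·40.1095)/1.11=25.5605; Δ=(13.5729−40.1095)/(96.0400−60.3680)=-0.7439; B=V−Δ·S=76.5923
Node (1,0) S=30.8000: V=(p*·47.4002+(1−p*)·63.4162)/1.11=50.7498; Δ=(47.4002−63.4162)/(43.1200−27.1040)=-1.0000; B=V−Δ·S=81.5498
Node (1,1) S=49.0000: V=(p*·25.5605+(1−p*)·47.4002)/1.11=34.0003; Δ=(25.5605−47.4002)/(68.6000−43.1200)=-0.8571; B=V−Δ·S=75.9998
Node (0,0) S=35.0000: V=(p*·34.0003+(1−p*)·50.7498)/1.11=39.0463; Δ=(34.0003−50.7498)/(49.0000−30.8000)=-0.9203; B=V−Δ·S=71.2568
Root portfolio cost Δ·35+B reproduces V0=39.0463.

(0,0): Delta=-0.9203 Bond=71.2568
(1,0): Delta=-1.0000 Bond=81.5498
(1,1): Delta=-0.8571 Bond=75.9998
(2,0): Delta=-1.0000 Bond=90.5202
(2,1): Delta=-1.0000 Bond=90.5202
(2,2): Delta=-0.7439 Bond=76.5923
(3,0): Delta=-1.0000 Bond=100.4775
(3,1): Delta=-1.0000 Bond=100.4775
(3,2): Delta=-1.0000 Bond=100.4775
(3,3): Delta=-0.5409 Bond=65.5245
V0=39.0463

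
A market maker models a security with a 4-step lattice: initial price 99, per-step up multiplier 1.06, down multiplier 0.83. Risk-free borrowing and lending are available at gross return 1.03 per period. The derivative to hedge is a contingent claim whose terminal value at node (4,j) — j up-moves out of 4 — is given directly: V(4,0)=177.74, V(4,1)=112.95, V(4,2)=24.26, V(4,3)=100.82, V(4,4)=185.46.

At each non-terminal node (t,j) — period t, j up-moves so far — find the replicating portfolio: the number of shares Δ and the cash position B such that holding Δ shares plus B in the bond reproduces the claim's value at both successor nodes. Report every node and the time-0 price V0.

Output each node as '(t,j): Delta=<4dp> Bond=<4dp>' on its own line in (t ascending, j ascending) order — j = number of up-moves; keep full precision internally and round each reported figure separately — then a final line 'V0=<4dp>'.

(0,0): Delta=2.9831 Bond=-167.9051
(1,0): Delta=1.8289 Bond=-78.0969
(1,1): Delta=3.1187 Bond=-187.1691
(2,0): Delta=-5.2964 Bond=405.5108
(2,1): Delta=2.6658 Bond=-153.3325
(2,2): Delta=3.1719 Bond=-198.7019
(3,0): Delta=-4.9763 Bond=399.5606
(3,1): Delta=-5.3340 Bond=420.3934
(3,2): Delta=3.6054 Bond=-244.6813
(3,3): Delta=3.1210 Bond=-198.6602
V0=127.4265

The replicating-portfolio and risk-neutral prices coincide; use p* = (1.03−0.83)/(1.06−0.83) = 0.8696 for the latter.
Payoff layer (t=4): V(4,0)=177.7400, V(4,1)=112.9500, V(4,2)=24.2600, V(4,3)=100.8200, V(4,4)=185.4600
  t=3,j=0: stock 56.6069 → up 60.0033 (V=112.9500), down 46.9837 (V=177.7400). Price 117.8649; hedge Δ=-4.9763, bond B=399.5606.
  t=3,j=1: stock 72.2932 → up 76.6308 (V=24.2600), down 60.0033 (V=112.9500). Price 34.7847; hedge Δ=-5.3340, bond B=420.3934.
  t=3,j=2: stock 92.3262 → up 97.8658 (V=100.8200), down 76.6308 (V=24.2600). Price 88.1883; hedge Δ=3.6054, bond B=-244.6813.
  t=3,j=3: stock 117.9106 → up 124.9852 (V=185.4600), down 97.8658 (V=100.8200). Price 169.3398; hedge Δ=3.1210, bond B=-198.6602.
  t=2,j=0: stock 68.2011 → up 72.2932 (V=34.7847), down 56.6069 (V=117.8649). Price 44.2925; hedge Δ=-5.2964, bond B=405.5108.
  t=2,j=1: stock 87.1002 → up 92.3262 (V=88.1883), down 72.2932 (V=34.7847). Price 78.8569; hedge Δ=2.6658, bond B=-153.3325.
  t=2,j=2: stock 111.2364 → up 117.9106 (V=169.3398), down 92.3262 (V=88.1883). Price 154.1309; hedge Δ=3.1719, bond B=-198.7019.
  t=1,j=0: stock 82.1700 → up 87.1002 (V=78.8569), down 68.2011 (V=44.2925). Price 72.1830; hedge Δ=1.8289, bond B=-78.0969.
  t=1,j=1: stock 104.9400 → up 111.2364 (V=154.1309), down 87.1002 (V=78.8569). Price 140.1093; hedge Δ=3.1187, bond B=-187.1691.
  t=0,j=0: stock 99.0000 → up 104.9400 (V=140.1093), down 82.1700 (V=72.1830). Price 127.4265; hedge Δ=2.9831, bond B=-167.9051.
The time-0 hedge costs 127.4265, which is the no-arbitrage price.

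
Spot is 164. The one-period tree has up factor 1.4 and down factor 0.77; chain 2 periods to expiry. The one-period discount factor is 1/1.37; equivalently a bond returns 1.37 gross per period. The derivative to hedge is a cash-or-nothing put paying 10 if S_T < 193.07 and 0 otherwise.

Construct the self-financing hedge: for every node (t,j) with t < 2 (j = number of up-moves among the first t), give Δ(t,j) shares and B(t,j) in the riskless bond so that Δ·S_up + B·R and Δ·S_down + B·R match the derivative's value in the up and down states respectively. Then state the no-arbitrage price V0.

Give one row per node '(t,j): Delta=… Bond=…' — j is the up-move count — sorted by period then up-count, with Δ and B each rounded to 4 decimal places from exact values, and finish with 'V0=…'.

The replicating-portfolio and risk-neutral prices coincide; use p* = (1.37−0.77)/(1.4−0.77) = 0.9524 for the latter.
At expiry t=2: V(2,0)=10.0000, V(2,1)=10.0000, V(2,2)=0.0000
(1,0): S=126.2800. Δ = (V_up−V_dn)/(S_up−S_dn) = (10.0000−10.0000)/(176.7920−97.2356) = 0.0000. V = [p*·10.0000 + (1−p*)·10.0000]/1.37 = 7.2993. B = V − Δ·S = 7.2993.
(1,1): S=229.6000. Δ = (V_up−V_dn)/(S_up−S_dn) = (0.0000−10.0000)/(321.4400−176.7920) = -0.0691. V = [p*·0.0000 + (1−p*)·10.0000]/1.37 = 0.3476. B = V − Δ·S = 16.2206.
(0,0): S=164.0000. Δ = (V_up−V_dn)/(S_up−S_dn) = (0.3476−7.2993)/(229.6000−126.2800) = -0.0673. V = [p*·0.3476 + (1−p*)·7.2993]/1.37 = 0.4953. B = V − Δ·S = 11.5298.
Self-financing check: at every node Δ·S+B equals the discounted successor values.

(0,0): Delta=-0.0673 Bond=11.5298
(1,0): Delta=0.0000 Bond=7.2993
(1,1): Delta=-0.0691 Bond=16.2206
V0=0.4953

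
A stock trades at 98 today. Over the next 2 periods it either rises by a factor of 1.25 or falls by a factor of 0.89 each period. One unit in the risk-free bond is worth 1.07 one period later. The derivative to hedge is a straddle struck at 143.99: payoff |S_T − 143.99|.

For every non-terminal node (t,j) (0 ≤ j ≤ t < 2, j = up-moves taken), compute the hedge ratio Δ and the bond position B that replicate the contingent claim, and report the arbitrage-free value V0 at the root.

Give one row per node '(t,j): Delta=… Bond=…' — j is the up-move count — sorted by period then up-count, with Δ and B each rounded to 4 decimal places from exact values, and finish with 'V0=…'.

(0,0): Delta=-0.7580 Bond=106.0409
(1,0): Delta=-1.0000 Bond=134.5701
(1,1): Delta=-0.5857 Bond=92.3575
V0=31.7559

Risk-neutral probability p* = (R−d)/(u−d) = (1.07−0.89)/(1.25−0.89) = 0.5000.
At expiry t=2: V(2,0)=66.3642, V(2,1)=34.9650, V(2,2)=9.1350
(1,0): S=87.2200. Δ = (V_up−V_dn)/(S_up−S_dn) = (34.9650−66.3642)/(109.0250−77.6258) = -1.0000. V = [p*·34.9650 + (1−p*)·66.3642]/1.07 = 47.3501. B = V − Δ·S = 134.5701.
(1,1): S=122.5000. Δ = (V_up−V_dn)/(S_up−S_dn) = (9.1350−34.9650)/(153.1250−109.0250) = -0.5857. V = [p*·9.1350 + (1−p*)·34.9650]/1.07 = 20.6075. B = V − Δ·S = 92.3575.
(0,0): S=98.0000. Δ = (V_up−V_dn)/(S_up−S_dn) = (20.6075−47.3501)/(122.5000−87.2200) = -0.7580. V = [p*·20.6075 + (1−p*)·47.3501]/1.07 = 31.7559. B = V − Δ·S = 106.0409.
Check: Δ(0,0)·S0 + B(0,0) = 31.7559 = V0.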